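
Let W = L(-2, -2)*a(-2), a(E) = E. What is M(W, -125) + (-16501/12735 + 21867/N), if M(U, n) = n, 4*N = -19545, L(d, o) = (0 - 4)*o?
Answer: -433994852/3318741 ≈ -130.77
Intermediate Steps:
L(d, o) = -4*o
N = -19545/4 (N = (¼)*(-19545) = -19545/4 ≈ -4886.3)
W = -16 (W = -4*(-2)*(-2) = 8*(-2) = -16)
M(W, -125) + (-16501/12735 + 21867/N) = -125 + (-16501/12735 + 21867/(-19545/4)) = -125 + (-16501*1/12735 + 21867*(-4/19545)) = -125 + (-16501/12735 - 29156/6515) = -125 - 19152227/3318741 = -433994852/3318741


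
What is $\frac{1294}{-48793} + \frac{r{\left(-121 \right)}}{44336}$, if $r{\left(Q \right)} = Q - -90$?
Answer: $- \frac{58883367}{2163286448} \approx -0.027219$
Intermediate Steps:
$r{\left(Q \right)} = 90 + Q$ ($r{\left(Q \right)} = Q + 90 = 90 + Q$)
$\frac{1294}{-48793} + \frac{r{\left(-121 \right)}}{44336} = \frac{1294}{-48793} + \frac{90 - 121}{44336} = 1294 \left(- \frac{1}{48793}\right) - \frac{31}{44336} = - \frac{1294}{48793} - \frac{31}{44336} = - \frac{58883367}{2163286448}$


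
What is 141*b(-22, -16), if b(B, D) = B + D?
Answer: -5358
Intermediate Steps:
141*b(-22, -16) = 141*(-22 - 16) = 141*(-38) = -5358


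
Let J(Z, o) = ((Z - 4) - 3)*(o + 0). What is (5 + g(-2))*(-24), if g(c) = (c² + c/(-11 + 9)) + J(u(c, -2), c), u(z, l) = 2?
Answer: -480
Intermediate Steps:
J(Z, o) = o*(-7 + Z) (J(Z, o) = ((-4 + Z) - 3)*o = (-7 + Z)*o = o*(-7 + Z))
g(c) = c² - 11*c/2 (g(c) = (c² + c/(-11 + 9)) + c*(-7 + 2) = (c² + c/(-2)) + c*(-5) = (c² - c/2) - 5*c = c² - 11*c/2)
(5 + g(-2))*(-24) = (5 + (½)*(-2)*(-11 + 2*(-2)))*(-24) = (5 + (½)*(-2)*(-11 - 4))*(-24) = (5 + (½)*(-2)*(-15))*(-24) = (5 + 15)*(-24) = 20*(-24) = -480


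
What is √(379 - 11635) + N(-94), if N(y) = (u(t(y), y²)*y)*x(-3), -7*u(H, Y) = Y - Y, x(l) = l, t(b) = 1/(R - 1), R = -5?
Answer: 2*I*√2814 ≈ 106.09*I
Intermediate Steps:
t(b) = -⅙ (t(b) = 1/(-5 - 1) = 1/(-6) = -⅙)
u(H, Y) = 0 (u(H, Y) = -(Y - Y)/7 = -⅐*0 = 0)
N(y) = 0 (N(y) = (0*y)*(-3) = 0*(-3) = 0)
√(379 - 11635) + N(-94) = √(379 - 11635) + 0 = √(-11256) + 0 = 2*I*√2814 + 0 = 2*I*√2814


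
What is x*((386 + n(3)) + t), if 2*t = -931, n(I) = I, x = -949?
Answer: 145197/2 ≈ 72599.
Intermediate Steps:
t = -931/2 (t = (½)*(-931) = -931/2 ≈ -465.50)
x*((386 + n(3)) + t) = -949*((386 + 3) - 931/2) = -949*(389 - 931/2) = -949*(-153/2) = 145197/2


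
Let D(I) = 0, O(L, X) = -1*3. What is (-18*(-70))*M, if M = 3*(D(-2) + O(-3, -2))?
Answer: -11340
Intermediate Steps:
O(L, X) = -3
M = -9 (M = 3*(0 - 3) = 3*(-3) = -9)
(-18*(-70))*M = -18*(-70)*(-9) = 1260*(-9) = -11340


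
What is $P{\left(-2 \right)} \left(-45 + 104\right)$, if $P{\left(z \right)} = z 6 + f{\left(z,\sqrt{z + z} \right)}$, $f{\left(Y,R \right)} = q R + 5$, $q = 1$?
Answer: $-413 + 118 i \approx -413.0 + 118.0 i$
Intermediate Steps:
$f{\left(Y,R \right)} = 5 + R$ ($f{\left(Y,R \right)} = 1 R + 5 = R + 5 = 5 + R$)
$P{\left(z \right)} = 5 + 6 z + \sqrt{2} \sqrt{z}$ ($P{\left(z \right)} = z 6 + \left(5 + \sqrt{z + z}\right) = 6 z + \left(5 + \sqrt{2 z}\right) = 6 z + \left(5 + \sqrt{2} \sqrt{z}\right) = 5 + 6 z + \sqrt{2} \sqrt{z}$)
$P{\left(-2 \right)} \left(-45 + 104\right) = \left(5 + 6 \left(-2\right) + \sqrt{2} \sqrt{-2}\right) \left(-45 + 104\right) = \left(5 - 12 + \sqrt{2} i \sqrt{2}\right) 59 = \left(5 - 12 + 2 i\right) 59 = \left(-7 + 2 i\right) 59 = -413 + 118 i$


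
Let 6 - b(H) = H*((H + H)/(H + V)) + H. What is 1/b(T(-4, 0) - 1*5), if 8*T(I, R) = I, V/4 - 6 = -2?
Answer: 42/241 ≈ 0.17427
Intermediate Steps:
V = 16 (V = 24 + 4*(-2) = 24 - 8 = 16)
T(I, R) = I/8
b(H) = 6 - H - 2*H**2/(16 + H) (b(H) = 6 - (H*((H + H)/(H + 16)) + H) = 6 - (H*((2*H)/(16 + H)) + H) = 6 - (H*(2*H/(16 + H)) + H) = 6 - (2*H**2/(16 + H) + H) = 6 - (H + 2*H**2/(16 + H)) = 6 + (-H - 2*H**2/(16 + H)) = 6 - H - 2*H**2/(16 + H))
1/b(T(-4, 0) - 1*5) = 1/((96 - 10*((1/8)*(-4) - 1*5) - 3*((1/8)*(-4) - 1*5)**2)/(16 + ((1/8)*(-4) - 1*5))) = 1/((96 - 10*(-1/2 - 5) - 3*(-1/2 - 5)**2)/(16 + (-1/2 - 5))) = 1/((96 - 10*(-11/2) - 3*(-11/2)**2)/(16 - 11/2)) = 1/((96 + 55 - 3*121/4)/(21/2)) = 1/(2*(96 + 55 - 363/4)/21) = 1/((2/21)*(241/4)) = 1/(241/42) = 42/241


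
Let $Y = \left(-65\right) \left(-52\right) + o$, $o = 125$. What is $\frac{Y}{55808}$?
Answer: $\frac{3505}{55808} \approx 0.062805$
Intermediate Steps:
$Y = 3505$ ($Y = \left(-65\right) \left(-52\right) + 125 = 3380 + 125 = 3505$)
$\frac{Y}{55808} = \frac{3505}{55808}$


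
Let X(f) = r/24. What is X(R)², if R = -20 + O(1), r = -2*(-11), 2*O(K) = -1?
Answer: 121/144 ≈ 0.84028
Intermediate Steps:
O(K) = -½ (O(K) = (½)*(-1) = -½)
r = 22
R = -41/2 (R = -20 - ½ = -41/2 ≈ -20.500)
X(f) = 11/12 (X(f) = 22/24 = 22*(1/24) = 11/12)
X(R)² = (11/12)² = 121/144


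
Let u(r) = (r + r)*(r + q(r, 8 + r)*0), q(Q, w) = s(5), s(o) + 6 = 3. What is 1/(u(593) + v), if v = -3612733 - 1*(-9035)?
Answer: -1/2900400 ≈ -3.4478e-7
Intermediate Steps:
s(o) = -3 (s(o) = -6 + 3 = -3)
q(Q, w) = -3
u(r) = 2*r² (u(r) = (r + r)*(r - 3*0) = (2*r)*(r + 0) = (2*r)*r = 2*r²)
v = -3603698 (v = -3612733 + 9035 = -3603698)
1/(u(593) + v) = 1/(2*593² - 3603698) = 1/(2*351649 - 3603698) = 1/(703298 - 3603698) = 1/(-2900400) = -1/2900400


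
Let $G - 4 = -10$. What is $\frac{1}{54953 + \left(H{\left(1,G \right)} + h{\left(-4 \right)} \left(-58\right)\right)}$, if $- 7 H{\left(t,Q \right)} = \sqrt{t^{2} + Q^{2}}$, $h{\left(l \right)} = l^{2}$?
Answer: $\frac{2647225}{143016330588} + \frac{7 \sqrt{37}}{143016330588} \approx 1.851 \cdot 10^{-5}$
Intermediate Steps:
$G = -6$ ($G = 4 - 10 = -6$)
$H{\left(t,Q \right)} = - \frac{\sqrt{Q^{2} + t^{2}}}{7}$ ($H{\left(t,Q \right)} = - \frac{\sqrt{t^{2} + Q^{2}}}{7} = - \frac{\sqrt{Q^{2} + t^{2}}}{7}$)
$\frac{1}{54953 + \left(H{\left(1,G \right)} + h{\left(-4 \right)} \left(-58\right)\right)} = \frac{1}{54953 - \left(\frac{\sqrt{\left(-6\right)^{2} + 1^{2}}}{7} - \left(-4\right)^{2} \left(-58\right)\right)} = \frac{1}{54953 - \left(928 + \frac{\sqrt{36 + 1}}{7}\right)} = \frac{1}{54953 - \left(928 + \frac{\sqrt{37}}{7}\right)} = \frac{1}{54025 - \frac{\sqrt{37}}{7}}$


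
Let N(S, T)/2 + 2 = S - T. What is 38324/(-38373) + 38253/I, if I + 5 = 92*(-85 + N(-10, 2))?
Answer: -622163431/133039191 ≈ -4.6765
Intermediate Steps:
N(S, T) = -4 - 2*T + 2*S (N(S, T) = -4 + 2*(S - T) = -4 + (-2*T + 2*S) = -4 - 2*T + 2*S)
I = -10401 (I = -5 + 92*(-85 + (-4 - 2*2 + 2*(-10))) = -5 + 92*(-85 + (-4 - 4 - 20)) = -5 + 92*(-85 - 28) = -5 + 92*(-113) = -5 - 10396 = -10401)
38324/(-38373) + 38253/I = 38324/(-38373) + 38253/(-10401) = 38324*(-1/38373) + 38253*(-1/10401) = -38324/38373 - 12751/3467 = -622163431/133039191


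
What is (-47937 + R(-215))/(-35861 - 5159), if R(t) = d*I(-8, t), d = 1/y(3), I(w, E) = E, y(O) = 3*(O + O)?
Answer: 863081/738360 ≈ 1.1689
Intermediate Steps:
y(O) = 6*O (y(O) = 3*(2*O) = 6*O)
d = 1/18 (d = 1/(6*3) = 1/18 ≈ 0.055556)
R(t) = t/18
(-47937 + R(-215))/(-35861 - 5159) = (-47937 + (1/18)*(-215))/(-35861 - 5159) = (-47937 - 215/18)/(-41020) = -863081/18*(-1/41020) = 863081/738360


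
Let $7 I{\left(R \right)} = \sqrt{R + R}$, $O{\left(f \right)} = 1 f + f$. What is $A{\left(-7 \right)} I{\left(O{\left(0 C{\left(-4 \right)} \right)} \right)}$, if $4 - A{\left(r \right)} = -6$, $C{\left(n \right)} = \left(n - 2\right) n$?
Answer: $0$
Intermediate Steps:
$C{\left(n \right)} = n \left(-2 + n\right)$ ($C{\left(n \right)} = \left(-2 + n\right) n = n \left(-2 + n\right)$)
$O{\left(f \right)} = 2 f$ ($O{\left(f \right)} = f + f = 2 f$)
$I{\left(R \right)} = \frac{\sqrt{2} \sqrt{R}}{7}$ ($I{\left(R \right)} = \frac{\sqrt{R + R}}{7} = \frac{\sqrt{2 R}}{7} = \frac{\sqrt{2} \sqrt{R}}{7}$)
$A{\left(r \right)} = 10$ ($A{\left(r \right)} = 4 - -6 = 4 + 6 = 10$)
$A{\left(-7 \right)} I{\left(O{\left(0 C{\left(-4 \right)} \right)} \right)} = 10 \frac{\sqrt{2} \sqrt{2 \cdot 0 \left(- 4 \left(-2 - 4\right)\right)}}{7} = 10 \frac{\sqrt{2} \sqrt{2 \cdot 0 \left(\left(-4\right) \left(-6\right)\right)}}{7} = 10 \frac{\sqrt{2} \sqrt{2 \cdot 0 \cdot 24}}{7} = 10 \frac{\sqrt{2} \sqrt{2 \cdot 0}}{7} = 10 \frac{\sqrt{2} \sqrt{0}}{7} = 10 \cdot \frac{1}{7} \sqrt{2} \cdot 0 = 10 \cdot 0 = 0$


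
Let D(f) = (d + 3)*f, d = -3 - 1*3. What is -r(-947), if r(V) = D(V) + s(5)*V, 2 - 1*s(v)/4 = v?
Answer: -14205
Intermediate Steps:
d = -6 (d = -3 - 3 = -6)
s(v) = 8 - 4*v
D(f) = -3*f (D(f) = (-6 + 3)*f = -3*f)
r(V) = -15*V (r(V) = -3*V + (8 - 4*5)*V = -3*V + (8 - 20)*V = -3*V - 12*V = -15*V)
-r(-947) = -(-15)*(-947) = -1*14205 = -14205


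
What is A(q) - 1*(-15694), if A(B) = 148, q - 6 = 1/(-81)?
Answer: 15842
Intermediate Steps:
q = 485/81 (q = 6 + 1/(-81) = 6 - 1/81 = 485/81 ≈ 5.9877)
A(q) - 1*(-15694) = 148 - 1*(-15694) = 148 + 15694 = 15842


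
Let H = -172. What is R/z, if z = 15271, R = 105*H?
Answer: -18060/15271 ≈ -1.1826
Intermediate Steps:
R = -18060 (R = 105*(-172) = -18060)
R/z = -18060/15271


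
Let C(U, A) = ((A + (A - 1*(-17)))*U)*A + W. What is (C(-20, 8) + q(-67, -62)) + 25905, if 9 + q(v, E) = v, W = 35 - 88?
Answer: 20496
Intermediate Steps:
W = -53
q(v, E) = -9 + v
C(U, A) = -53 + A*U*(17 + 2*A) (C(U, A) = ((A + (A - 1*(-17)))*U)*A - 53 = ((A + (A + 17))*U)*A - 53 = ((A + (17 + A))*U)*A - 53 = ((17 + 2*A)*U)*A - 53 = (U*(17 + 2*A))*A - 53 = A*U*(17 + 2*A) - 53 = -53 + A*U*(17 + 2*A))
(C(-20, 8) + q(-67, -62)) + 25905 = ((-53 + 2*(-20)*8² + 17*8*(-20)) + (-9 - 67)) + 25905 = ((-53 + 2*(-20)*64 - 2720) - 76) + 25905 = ((-53 - 2560 - 2720) - 76) + 25905 = (-5333 - 76) + 25905 = -5409 + 25905 = 20496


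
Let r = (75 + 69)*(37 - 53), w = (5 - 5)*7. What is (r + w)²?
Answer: 5308416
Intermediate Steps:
w = 0 (w = 0*7 = 0)
r = -2304 (r = 144*(-16) = -2304)
(r + w)² = (-2304 + 0)² = (-2304)² = 5308416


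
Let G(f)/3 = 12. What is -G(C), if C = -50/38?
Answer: -36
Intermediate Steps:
C = -25/19 (C = -50*1/38 = -25/19 ≈ -1.3158)
G(f) = 36 (G(f) = 3*12 = 36)
-G(C) = -1*36 = -36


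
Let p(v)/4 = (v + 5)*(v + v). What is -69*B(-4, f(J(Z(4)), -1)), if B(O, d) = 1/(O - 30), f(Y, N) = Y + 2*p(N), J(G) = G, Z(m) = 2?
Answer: 69/34 ≈ 2.0294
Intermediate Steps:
p(v) = 8*v*(5 + v) (p(v) = 4*((v + 5)*(v + v)) = 4*((5 + v)*(2*v)) = 4*(2*v*(5 + v)) = 8*v*(5 + v))
f(Y, N) = Y + 16*N*(5 + N) (f(Y, N) = Y + 2*(8*N*(5 + N)) = Y + 16*N*(5 + N))
B(O, d) = 1/(-30 + O)
-69*B(-4, f(J(Z(4)), -1)) = -69/(-30 - 4) = -69/(-34) = -69*(-1/34) = 69/34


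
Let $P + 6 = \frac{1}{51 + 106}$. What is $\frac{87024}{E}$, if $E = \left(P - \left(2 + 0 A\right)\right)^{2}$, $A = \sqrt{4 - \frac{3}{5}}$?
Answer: $\frac{2145054576}{1575025} \approx 1361.9$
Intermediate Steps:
$A = \frac{\sqrt{85}}{5}$ ($A = \sqrt{4 - \frac{3}{5}} = \sqrt{\frac{17}{5}} = \frac{\sqrt{85}}{5} \approx 1.8439$)
$P = - \frac{941}{157}$ ($P = -6 + \frac{1}{51 + 106} = -6 + \frac{1}{157} = - \frac{941}{157} \approx -5.9936$)
$E = \frac{1575025}{24649}$ ($E = \left(- \frac{941}{157} - \left(2 + 0 \frac{\sqrt{85}}{5}\right)\right)^{2} = \left(- \frac{941}{157} + \left(-2 + 0\right)\right)^{2} = \left(- \frac{941}{157} - 2\right)^{2} = \left(- \frac{1255}{157}\right)^{2} = \frac{1575025}{24649} \approx 63.898$)
$\frac{87024}{E} = \frac{87024}{\frac{1575025}{24649}} = 87024 \cdot \frac{24649}{1575025} = \frac{2145054576}{1575025}$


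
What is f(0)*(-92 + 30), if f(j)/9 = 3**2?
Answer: -5022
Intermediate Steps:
f(j) = 81 (f(j) = 9*3**2 = 9*9 = 81)
f(0)*(-92 + 30) = 81*(-92 + 30) = 81*(-62) = -5022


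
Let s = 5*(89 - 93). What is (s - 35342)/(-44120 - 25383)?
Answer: 35362/69503 ≈ 0.50878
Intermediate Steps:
s = -20 (s = 5*(-4) = -20)
(s - 35342)/(-44120 - 25383) = (-20 - 35342)/(-44120 - 25383) = -35362/(-69503) = -35362*(-1/69503) = 35362/69503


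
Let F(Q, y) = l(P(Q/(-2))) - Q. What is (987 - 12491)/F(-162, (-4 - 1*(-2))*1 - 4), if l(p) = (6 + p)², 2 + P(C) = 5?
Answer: -11504/243 ≈ -47.342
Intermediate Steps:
P(C) = 3 (P(C) = -2 + 5 = 3)
F(Q, y) = 81 - Q (F(Q, y) = (6 + 3)² - Q = 9² - Q = 81 - Q)
(987 - 12491)/F(-162, (-4 - 1*(-2))*1 - 4) = (987 - 12491)/(81 - 1*(-162)) = -11504/(81 + 162) = -11504/243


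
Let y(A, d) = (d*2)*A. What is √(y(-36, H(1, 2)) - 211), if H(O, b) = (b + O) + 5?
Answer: I*√787 ≈ 28.054*I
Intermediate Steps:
H(O, b) = 5 + O + b (H(O, b) = (O + b) + 5 = 5 + O + b)
y(A, d) = 2*A*d (y(A, d) = (2*d)*A = 2*A*d)
√(y(-36, H(1, 2)) - 211) = √(2*(-36)*(5 + 1 + 2) - 211) = √(2*(-36)*8 - 211) = √(-576 - 211) = √(-787) = I*√787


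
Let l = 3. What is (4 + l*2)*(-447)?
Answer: -4470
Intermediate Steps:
(4 + l*2)*(-447) = (4 + 3*2)*(-447) = (4 + 6)*(-447) = 10*(-447) = -4470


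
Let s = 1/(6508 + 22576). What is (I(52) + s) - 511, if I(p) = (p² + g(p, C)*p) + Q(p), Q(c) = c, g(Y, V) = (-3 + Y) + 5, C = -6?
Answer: 146961453/29084 ≈ 5053.0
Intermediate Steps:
g(Y, V) = 2 + Y
s = 1/29084 ≈ 3.4383e-5
I(p) = p + p² + p*(2 + p) (I(p) = (p² + (2 + p)*p) + p = (p² + p*(2 + p)) + p = p + p² + p*(2 + p))
(I(52) + s) - 511 = (52*(3 + 2*52) + 1/29084) - 511 = (52*(3 + 104) + 1/29084) - 511 = (52*107 + 1/29084) - 511 = (5564 + 1/29084) - 511 = 161823377/29084 - 511 = 146961453/29084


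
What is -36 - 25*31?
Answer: -811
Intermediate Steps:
-36 - 25*31 = -36 - 775 = -811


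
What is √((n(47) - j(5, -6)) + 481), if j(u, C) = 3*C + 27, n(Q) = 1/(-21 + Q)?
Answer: √319098/26 ≈ 21.726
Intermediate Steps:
j(u, C) = 27 + 3*C
√((n(47) - j(5, -6)) + 481) = √((1/(-21 + 47) - (27 + 3*(-6))) + 481) = √((1/26 - (27 - 18)) + 481) = √((1/26 - 1*9) + 481) = √((1/26 - 9) + 481) = √(-233/26 + 481) = √(12273/26) = √319098/26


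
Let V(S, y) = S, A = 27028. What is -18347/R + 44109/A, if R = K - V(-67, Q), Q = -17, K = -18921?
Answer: 22888169/8785964 ≈ 2.6051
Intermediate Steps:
R = -18854 (R = -18921 - 1*(-67) = -18921 + 67 = -18854)
-18347/R + 44109/A = -18347/(-18854) + 44109/27028 = -18347*(-1/18854) + 44109*(1/27028) = 18347/18854 + 1521/932 = 22888169/8785964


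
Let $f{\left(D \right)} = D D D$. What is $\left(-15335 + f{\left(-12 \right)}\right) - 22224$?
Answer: $-39287$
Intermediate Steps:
$f{\left(D \right)} = D^{3}$ ($f{\left(D \right)} = D^{2} D = D^{3}$)
$\left(-15335 + f{\left(-12 \right)}\right) - 22224 = \left(-15335 + \left(-12\right)^{3}\right) - 22224 = \left(-15335 - 1728\right) - 22224 = -17063 - 22224 = -39287$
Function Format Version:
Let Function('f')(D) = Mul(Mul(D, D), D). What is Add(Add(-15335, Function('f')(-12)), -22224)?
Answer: -39287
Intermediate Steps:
Function('f')(D) = Pow(D, 3) (Function('f')(D) = Mul(Pow(D, 2), D) = Pow(D, 3))
Add(Add(-15335, Function('f')(-12)), -22224) = Add(Add(-15335, Pow(-12, 3)), -22224) = Add(Add(-15335, -1728), -22224) = Add(-17063, -22224) = -39287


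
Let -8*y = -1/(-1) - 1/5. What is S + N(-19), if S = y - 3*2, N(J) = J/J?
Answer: -51/10 ≈ -5.1000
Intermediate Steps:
N(J) = 1
y = -⅒ (y = -(-1/(-1) - 1/5)/8 = -(-1*(-1) - 1*⅕)/8 = -(1 - ⅕)/8 = -⅛*⅘ = -⅒ ≈ -0.10000)
S = -61/10 (S = -⅒ - 3*2 = -⅒ - 6 = -61/10 ≈ -6.1000)
S + N(-19) = -61/10 + 1 = -51/10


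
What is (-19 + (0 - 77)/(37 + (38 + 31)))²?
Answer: 4372281/11236 ≈ 389.13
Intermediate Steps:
(-19 + (0 - 77)/(37 + (38 + 31)))² = (-19 - 77/(37 + 69))² = (-19 - 77/106)² = (-2091/106)² = 4372281/11236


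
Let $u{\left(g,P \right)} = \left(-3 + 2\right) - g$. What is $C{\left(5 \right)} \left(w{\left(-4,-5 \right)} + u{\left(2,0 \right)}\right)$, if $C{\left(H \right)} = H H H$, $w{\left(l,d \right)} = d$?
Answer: $-1000$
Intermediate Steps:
$C{\left(H \right)} = H^{3}$ ($C{\left(H \right)} = H^{2} H = H^{3}$)
$u{\left(g,P \right)} = -1 - g$
$C{\left(5 \right)} \left(w{\left(-4,-5 \right)} + u{\left(2,0 \right)}\right) = 5^{3} \left(-5 - 3\right) = 125 \left(-5 - 3\right) = 125 \left(-8\right) = -1000$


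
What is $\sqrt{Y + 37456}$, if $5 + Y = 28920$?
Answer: $\sqrt{66371} \approx 257.63$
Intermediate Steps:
$Y = 28915$ ($Y = -5 + 28920 = 28915$)
$\sqrt{Y + 37456} = \sqrt{28915 + 37456} = \sqrt{66371}$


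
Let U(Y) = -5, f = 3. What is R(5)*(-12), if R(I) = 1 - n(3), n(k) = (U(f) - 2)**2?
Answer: 576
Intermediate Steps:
n(k) = 49 (n(k) = (-5 - 2)**2 = (-7)**2 = 49)
R(I) = -48 (R(I) = 1 - 1*49 = 1 - 49 = -48)
R(5)*(-12) = -48*(-12) = 576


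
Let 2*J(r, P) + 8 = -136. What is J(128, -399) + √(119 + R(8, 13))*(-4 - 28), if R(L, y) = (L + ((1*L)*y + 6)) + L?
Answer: -72 - 224*√5 ≈ -572.88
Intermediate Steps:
J(r, P) = -72 (J(r, P) = -4 + (½)*(-136) = -4 - 68 = -72)
R(L, y) = 6 + 2*L + L*y (R(L, y) = (L + (L*y + 6)) + L = (L + (6 + L*y)) + L = (6 + L + L*y) + L = 6 + 2*L + L*y)
J(128, -399) + √(119 + R(8, 13))*(-4 - 28) = -72 + √(119 + (6 + 2*8 + 8*13))*(-4 - 28) = -72 + √(119 + (6 + 16 + 104))*(-32) = -72 + √(119 + 126)*(-32) = -72 + √245*(-32) = -72 + (7*√5)*(-32) = -72 - 224*√5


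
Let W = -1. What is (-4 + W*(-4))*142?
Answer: 0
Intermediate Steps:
(-4 + W*(-4))*142 = (-4 - 1*(-4))*142 = (-4 + 4)*142 = 0*142 = 0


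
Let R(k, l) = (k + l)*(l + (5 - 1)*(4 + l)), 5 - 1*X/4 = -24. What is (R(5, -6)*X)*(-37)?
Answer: -60088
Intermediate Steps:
X = 116 (X = 20 - 4*(-24) = 20 + 96 = 116)
R(k, l) = (16 + 5*l)*(k + l) (R(k, l) = (k + l)*(l + 4*(4 + l)) = (k + l)*(l + (16 + 4*l)) = (k + l)*(16 + 5*l) = (16 + 5*l)*(k + l))
(R(5, -6)*X)*(-37) = ((5*(-6)² + 16*5 + 16*(-6) + 5*5*(-6))*116)*(-37) = ((5*36 + 80 - 96 - 150)*116)*(-37) = ((180 + 80 - 96 - 150)*116)*(-37) = (14*116)*(-37) = 1624*(-37) = -60088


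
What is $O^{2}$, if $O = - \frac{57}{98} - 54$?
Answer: $\frac{28611801}{9604} \approx 2979.2$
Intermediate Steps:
$O = - \frac{5349}{98}$ ($O = \left(-57\right) \frac{1}{98} - 54 = - \frac{57}{98} - 54 = - \frac{5349}{98} \approx -54.582$)
$O^{2} = \left(- \frac{5349}{98}\right)^{2} = \frac{28611801}{9604}$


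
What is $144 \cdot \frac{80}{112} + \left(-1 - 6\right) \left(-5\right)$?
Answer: $\frac{965}{7} \approx 137.86$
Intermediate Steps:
$144 \cdot \frac{80}{112} + \left(-1 - 6\right) \left(-5\right) = 144 \cdot 80 \cdot \frac{1}{112} - -35 = 144 \cdot \frac{5}{7} + 35 = \frac{720}{7} + 35 = \frac{965}{7}$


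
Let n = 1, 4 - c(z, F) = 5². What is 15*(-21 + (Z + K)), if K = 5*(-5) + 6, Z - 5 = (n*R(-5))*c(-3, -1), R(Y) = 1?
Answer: -840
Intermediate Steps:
c(z, F) = -21 (c(z, F) = 4 - 1*5² = 4 - 1*25 = 4 - 25 = -21)
Z = -16 (Z = 5 + (1*1)*(-21) = 5 + 1*(-21) = 5 - 21 = -16)
K = -19 (K = -25 + 6 = -19)
15*(-21 + (Z + K)) = 15*(-21 + (-16 - 19)) = 15*(-21 - 35) = 15*(-56) = -840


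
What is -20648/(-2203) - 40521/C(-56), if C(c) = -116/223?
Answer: 19909106317/255548 ≈ 77908.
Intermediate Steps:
C(c) = -116/223 (C(c) = -116*1/223 = -116/223)
-20648/(-2203) - 40521/C(-56) = -20648/(-2203) - 40521/(-116/223) = -20648*(-1/2203) - 40521*(-223/116) = 20648/2203 + 9036183/116 = 19909106317/255548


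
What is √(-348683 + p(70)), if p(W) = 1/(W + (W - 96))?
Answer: I*√168762561/22 ≈ 590.49*I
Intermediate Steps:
p(W) = 1/(-96 + 2*W) (p(W) = 1/(W + (-96 + W)) = 1/(-96 + 2*W))
√(-348683 + p(70)) = √(-348683 + 1/(2*(-48 + 70))) = √(-348683 + (½)/22) = √(-348683 + (½)*(1/22)) = √(-348683 + 1/44) = √(-15342051/44) = I*√168762561/22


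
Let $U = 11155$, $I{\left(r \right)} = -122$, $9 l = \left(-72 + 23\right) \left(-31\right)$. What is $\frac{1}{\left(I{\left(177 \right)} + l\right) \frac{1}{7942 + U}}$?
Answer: $\frac{171873}{421} \approx 408.25$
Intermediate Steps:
$l = \frac{1519}{9}$ ($l = \frac{\left(-72 + 23\right) \left(-31\right)}{9} = \frac{\left(-49\right) \left(-31\right)}{9} = \frac{1}{9} \cdot 1519 = \frac{1519}{9} \approx 168.78$)
$\frac{1}{\left(I{\left(177 \right)} + l\right) \frac{1}{7942 + U}} = \frac{1}{\left(-122 + \frac{1519}{9}\right) \frac{1}{7942 + 11155}} = \frac{1}{\frac{421}{9} \cdot \frac{1}{19097}} = \frac{1}{\frac{421}{171873}} = \frac{171873}{421}$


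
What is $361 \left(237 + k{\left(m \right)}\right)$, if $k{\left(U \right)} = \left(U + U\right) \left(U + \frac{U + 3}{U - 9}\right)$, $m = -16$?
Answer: $\frac{6609549}{25} \approx 2.6438 \cdot 10^{5}$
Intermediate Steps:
$k{\left(U \right)} = 2 U \left(U + \frac{3 + U}{-9 + U}\right)$
$361 \left(237 + k{\left(m \right)}\right) = 361 \left(237 + 2 \left(-16\right) \frac{1}{-9 - 16} \left(3 + \left(-16\right)^{2} - -128\right)\right) = 361 \left(237 + 2 \left(-16\right) \frac{1}{-25} \left(3 + 256 + 128\right)\right) = 361 \left(237 + 2 \left(-16\right) \left(- \frac{1}{25}\right) 387\right) = 361 \left(237 + \frac{12384}{25}\right) = 361 \cdot \frac{18309}{25} = \frac{6609549}{25}$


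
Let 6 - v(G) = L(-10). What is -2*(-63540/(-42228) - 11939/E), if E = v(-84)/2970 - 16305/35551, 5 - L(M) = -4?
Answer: -985843855266590/18976208673 ≈ -51952.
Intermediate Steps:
L(M) = 9 (L(M) = 5 - 1*(-4) = 5 + 4 = 9)
v(G) = -3 (v(G) = 6 - 1*9 = 6 - 9 = -3)
E = -16177501/35195490 (E = -3/2970 - 16305/35551 = -3*1/2970 - 16305*1/35551 = -1/990 - 16305/35551 = -16177501/35195490 ≈ -0.45965)
-2*(-63540/(-42228) - 11939/E) = -2*(-63540/(-42228) - 11939/(-16177501/35195490)) = -2*(-63540*(-1/42228) - 11939*(-35195490/16177501)) = -2*(1765/1173 + 420198955110/16177501) = -2*492921927633295/18976208673 = -985843855266590/18976208673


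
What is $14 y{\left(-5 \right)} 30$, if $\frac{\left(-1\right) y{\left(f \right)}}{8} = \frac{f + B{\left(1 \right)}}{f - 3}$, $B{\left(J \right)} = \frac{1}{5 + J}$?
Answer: $-2030$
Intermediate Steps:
$y{\left(f \right)} = - \frac{8 \left(\frac{1}{6} + f\right)}{-3 + f}$ ($y{\left(f \right)} = - 8 \frac{f + \frac{1}{5 + 1}}{f - 3} = - 8 \frac{f + \frac{1}{6}}{-3 + f} = - 8 \frac{\frac{1}{6} + f}{-3 + f} = - \frac{8 \left(\frac{1}{6} + f\right)}{-3 + f}$)
$14 y{\left(-5 \right)} 30 = 14 \frac{4 \left(-1 - -30\right)}{3 \left(-3 - 5\right)} 30 = 14 \frac{4 \left(-1 + 30\right)}{3 \left(-8\right)} 30 = 14 \cdot \frac{4}{3} \left(- \frac{1}{8}\right) 29 \cdot 30 = 14 \left(- \frac{29}{6}\right) 30 = \left(- \frac{203}{3}\right) 30 = -2030$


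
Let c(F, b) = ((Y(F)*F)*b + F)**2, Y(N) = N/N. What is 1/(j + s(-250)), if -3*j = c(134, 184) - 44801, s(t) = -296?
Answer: -3/614500187 ≈ -4.8820e-9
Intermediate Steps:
Y(N) = 1
c(F, b) = (F + F*b)**2 (c(F, b) = ((1*F)*b + F)**2 = (F*b + F)**2 = (F + F*b)**2)
j = -614499299/3 (j = -(134**2*(1 + 184)**2 - 44801)/3 = -(17956*185**2 - 44801)/3 = -(17956*34225 - 44801)/3 = -(614544100 - 44801)/3 = -1/3*614499299 = -614499299/3 ≈ -2.0483e+8)
1/(j + s(-250)) = 1/(-614499299/3 - 296) = 1/(-614500187/3) = -3/614500187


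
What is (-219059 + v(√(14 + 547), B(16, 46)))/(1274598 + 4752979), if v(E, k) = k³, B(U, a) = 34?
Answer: -179755/6027577 ≈ -0.029822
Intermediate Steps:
(-219059 + v(√(14 + 547), B(16, 46)))/(1274598 + 4752979) = (-219059 + 34³)/(1274598 + 4752979) = (-219059 + 39304)/6027577 = -179755*1/6027577 = -179755/6027577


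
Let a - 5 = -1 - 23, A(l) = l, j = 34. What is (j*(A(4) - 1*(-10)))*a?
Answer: -9044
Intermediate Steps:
a = -19 (a = 5 + (-1 - 23) = 5 - 24 = -19)
(j*(A(4) - 1*(-10)))*a = (34*(4 - 1*(-10)))*(-19) = (34*(4 + 10))*(-19) = (34*14)*(-19) = 476*(-19) = -9044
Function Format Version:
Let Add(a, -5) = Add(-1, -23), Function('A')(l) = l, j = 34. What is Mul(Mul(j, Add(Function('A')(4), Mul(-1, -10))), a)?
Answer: -9044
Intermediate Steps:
a = -19 (a = Add(5, Add(-1, -23)) = Add(5, -24) = -19)
Mul(Mul(j, Add(Function('A')(4), Mul(-1, -10))), a) = Mul(Mul(34, Add(4, Mul(-1, -10))), -19) = Mul(Mul(34, Add(4, 10)), -19) = Mul(Mul(34, 14), -19) = Mul(476, -19) = -9044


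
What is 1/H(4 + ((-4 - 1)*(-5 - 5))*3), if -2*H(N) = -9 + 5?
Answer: ½ ≈ 0.50000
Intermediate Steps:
H(N) = 2 (H(N) = -(-9 + 5)/2 = -½*(-4) = 2)
1/H(4 + ((-4 - 1)*(-5 - 5))*3) = 1/2 = ½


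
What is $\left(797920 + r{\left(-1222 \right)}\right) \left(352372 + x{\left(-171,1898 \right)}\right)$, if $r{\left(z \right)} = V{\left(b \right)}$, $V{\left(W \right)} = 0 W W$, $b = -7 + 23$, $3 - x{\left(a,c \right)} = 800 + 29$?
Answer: $280505584320$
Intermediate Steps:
$x{\left(a,c \right)} = -826$ ($x{\left(a,c \right)} = 3 - \left(800 + 29\right) = 3 - 829 = -826$)
$b = 16$
$V{\left(W \right)} = 0$ ($V{\left(W \right)} = 0 W = 0$)
$r{\left(z \right)} = 0$
$\left(797920 + r{\left(-1222 \right)}\right) \left(352372 + x{\left(-171,1898 \right)}\right) = \left(797920 + 0\right) \left(352372 - 826\right) = 797920 \cdot 351546 = 280505584320$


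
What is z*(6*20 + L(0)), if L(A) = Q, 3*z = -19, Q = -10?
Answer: -2090/3 ≈ -696.67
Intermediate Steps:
z = -19/3 (z = (1/3)*(-19) = -19/3 ≈ -6.3333)
L(A) = -10
z*(6*20 + L(0)) = -19*(6*20 - 10)/3 = -19*(120 - 10)/3 = -19/3*110 = -2090/3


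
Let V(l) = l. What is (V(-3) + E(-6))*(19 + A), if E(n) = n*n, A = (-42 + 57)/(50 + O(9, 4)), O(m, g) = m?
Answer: 37488/59 ≈ 635.39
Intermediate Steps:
A = 15/59 (A = (-42 + 57)/(50 + 9) = 15/59 ≈ 0.25424)
E(n) = n²
(V(-3) + E(-6))*(19 + A) = (-3 + (-6)²)*(19 + 15/59) = (-3 + 36)*(1136/59) = 33*(1136/59) = 37488/59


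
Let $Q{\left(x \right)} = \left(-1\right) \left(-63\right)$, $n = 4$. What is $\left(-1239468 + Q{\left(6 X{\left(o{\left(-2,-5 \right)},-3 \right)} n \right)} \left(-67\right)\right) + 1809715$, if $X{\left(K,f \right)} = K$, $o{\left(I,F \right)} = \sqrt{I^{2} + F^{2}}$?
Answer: $566026$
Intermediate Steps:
$o{\left(I,F \right)} = \sqrt{F^{2} + I^{2}}$
$Q{\left(x \right)} = 63$
$\left(-1239468 + Q{\left(6 X{\left(o{\left(-2,-5 \right)},-3 \right)} n \right)} \left(-67\right)\right) + 1809715 = \left(-1239468 + 63 \left(-67\right)\right) + 1809715 = \left(-1239468 - 4221\right) + 1809715 = -1243689 + 1809715 = 566026$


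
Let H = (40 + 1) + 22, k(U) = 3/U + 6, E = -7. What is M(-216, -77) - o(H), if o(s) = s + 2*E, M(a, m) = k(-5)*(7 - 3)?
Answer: -137/5 ≈ -27.400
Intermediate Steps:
k(U) = 6 + 3/U
M(a, m) = 108/5 (M(a, m) = (6 + 3/(-5))*(7 - 3) = (6 + 3*(-⅕))*4 = (6 - ⅗)*4 = (27/5)*4 = 108/5)
H = 63 (H = 41 + 22 = 63)
o(s) = -14 + s (o(s) = s + 2*(-7) = s - 14 = -14 + s)
M(-216, -77) - o(H) = 108/5 - (-14 + 63) = 108/5 - 1*49 = 108/5 - 49 = -137/5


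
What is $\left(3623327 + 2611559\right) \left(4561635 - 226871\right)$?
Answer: $27026759376904$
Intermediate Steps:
$\left(3623327 + 2611559\right) \left(4561635 - 226871\right) = 6234886 \left(4561635 + \left(-1494990 + 1268119\right)\right) = 6234886 \left(4561635 - 226871\right) = 6234886 \cdot 4334764 = 27026759376904$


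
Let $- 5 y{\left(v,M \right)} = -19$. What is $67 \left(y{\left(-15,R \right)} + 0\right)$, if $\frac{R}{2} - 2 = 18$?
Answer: $\frac{1273}{5} \approx 254.6$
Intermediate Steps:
$R = 40$ ($R = 4 + 2 \cdot 18 = 4 + 36 = 40$)
$y{\left(v,M \right)} = \frac{19}{5}$ ($y{\left(v,M \right)} = \left(- \frac{1}{5}\right) \left(-19\right) = \frac{19}{5}$)
$67 \left(y{\left(-15,R \right)} + 0\right) = 67 \left(\frac{19}{5} + 0\right) = 67 \cdot \frac{19}{5} = \frac{1273}{5}$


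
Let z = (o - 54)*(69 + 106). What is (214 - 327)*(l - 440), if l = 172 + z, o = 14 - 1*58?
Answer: 1968234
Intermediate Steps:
o = -44 (o = 14 - 58 = -44)
z = -17150 (z = (-44 - 54)*(69 + 106) = -98*175 = -17150)
l = -16978 (l = 172 - 17150 = -16978)
(214 - 327)*(l - 440) = (214 - 327)*(-16978 - 440) = -113*(-17418) = 1968234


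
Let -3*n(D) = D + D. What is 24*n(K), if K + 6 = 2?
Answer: 64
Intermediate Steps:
K = -4 (K = -6 + 2 = -4)
n(D) = -2*D/3 (n(D) = -(D + D)/3 = -2*D/3)
24*n(K) = 24*(-2/3*(-4)) = 24*(8/3) = 64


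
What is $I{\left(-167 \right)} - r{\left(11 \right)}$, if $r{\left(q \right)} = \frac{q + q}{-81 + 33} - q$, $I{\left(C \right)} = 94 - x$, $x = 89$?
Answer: $\frac{395}{24} \approx 16.458$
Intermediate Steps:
$I{\left(C \right)} = 5$ ($I{\left(C \right)} = 94 - 89 = 5$)
$r{\left(q \right)} = - \frac{25 q}{24}$ ($r{\left(q \right)} = \frac{2 q}{-48} - q = 2 q \left(- \frac{1}{48}\right) - q = - \frac{q}{24} - q = - \frac{25 q}{24}$)
$I{\left(-167 \right)} - r{\left(11 \right)} = 5 - \left(- \frac{25}{24}\right) 11 = 5 - - \frac{275}{24} = 5 + \frac{275}{24} = \frac{395}{24}$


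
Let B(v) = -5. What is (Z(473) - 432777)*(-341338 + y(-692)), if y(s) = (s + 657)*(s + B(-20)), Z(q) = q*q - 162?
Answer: 66307645030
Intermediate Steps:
Z(q) = -162 + q² (Z(q) = q² - 162 = -162 + q²)
y(s) = (-5 + s)*(657 + s) (y(s) = (s + 657)*(s - 5) = (657 + s)*(-5 + s) = (-5 + s)*(657 + s))
(Z(473) - 432777)*(-341338 + y(-692)) = ((-162 + 473²) - 432777)*(-341338 + (-3285 + (-692)² + 652*(-692))) = ((-162 + 223729) - 432777)*(-341338 + (-3285 + 478864 - 451184)) = (223567 - 432777)*(-341338 + 24395) = -209210*(-316943) = 66307645030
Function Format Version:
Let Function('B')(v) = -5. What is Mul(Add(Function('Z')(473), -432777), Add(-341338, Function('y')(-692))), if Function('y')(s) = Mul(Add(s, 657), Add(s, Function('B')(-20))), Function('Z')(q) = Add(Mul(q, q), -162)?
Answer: 66307645030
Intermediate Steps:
Function('Z')(q) = Add(-162, Pow(q, 2)) (Function('Z')(q) = Add(Pow(q, 2), -162) = Add(-162, Pow(q, 2)))
Function('y')(s) = Mul(Add(-5, s), Add(657, s)) (Function('y')(s) = Mul(Add(s, 657), Add(s, -5)) = Mul(Add(657, s), Add(-5, s)) = Mul(Add(-5, s), Add(657, s)))
Mul(Add(Function('Z')(473), -432777), Add(-341338, Function('y')(-692))) = Mul(Add(Add(-162, Pow(473, 2)), -432777), Add(-341338, Add(-3285, Pow(-692, 2), Mul(652, -692)))) = Mul(Add(Add(-162, 223729), -432777), Add(-341338, Add(-3285, 478864, -451184))) = Mul(Add(223567, -432777), Add(-341338, 24395)) = Mul(-209210, -316943) = 66307645030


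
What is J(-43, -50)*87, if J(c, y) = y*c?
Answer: 187050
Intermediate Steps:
J(c, y) = c*y
J(-43, -50)*87 = -43*(-50)*87 = 2150*87 = 187050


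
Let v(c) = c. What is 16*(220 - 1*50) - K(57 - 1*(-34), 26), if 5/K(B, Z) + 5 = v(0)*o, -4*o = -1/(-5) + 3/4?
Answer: 2721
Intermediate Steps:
o = -19/80 (o = -(-1/(-5) + 3/4)/4 = -(-1*(-⅕) + 3*(¼))/4 = -(⅕ + ¾)/4 = -¼*19/20 = -19/80 ≈ -0.23750)
K(B, Z) = -1 (K(B, Z) = 5/(-5 + 0*(-19/80)) = 5/(-5 + 0) = 5/(-5) = 5*(-⅕) = -1)
16*(220 - 1*50) - K(57 - 1*(-34), 26) = 16*(220 - 1*50) - 1*(-1) = 16*(220 - 50) + 1 = 16*170 + 1 = 2720 + 1 = 2721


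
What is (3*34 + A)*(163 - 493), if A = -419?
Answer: 104610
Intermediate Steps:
(3*34 + A)*(163 - 493) = (3*34 - 419)*(163 - 493) = (102 - 419)*(-330) = -317*(-330) = 104610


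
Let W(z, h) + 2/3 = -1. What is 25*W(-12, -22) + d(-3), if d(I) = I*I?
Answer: -98/3 ≈ -32.667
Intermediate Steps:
d(I) = I²
W(z, h) = -5/3 (W(z, h) = -⅔ - 1 = -5/3)
25*W(-12, -22) + d(-3) = 25*(-5/3) + (-3)² = -125/3 + 9 = -98/3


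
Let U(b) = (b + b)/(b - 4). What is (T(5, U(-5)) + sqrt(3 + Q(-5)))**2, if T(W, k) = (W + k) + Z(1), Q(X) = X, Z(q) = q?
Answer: 3934/81 + 128*I*sqrt(2)/9 ≈ 48.568 + 20.113*I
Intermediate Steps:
U(b) = 2*b/(-4 + b) (U(b) = (2*b)/(-4 + b) = 2*b/(-4 + b))
T(W, k) = 1 + W + k (T(W, k) = (W + k) + 1 = 1 + W + k)
(T(5, U(-5)) + sqrt(3 + Q(-5)))**2 = ((1 + 5 + 2*(-5)/(-4 - 5)) + sqrt(3 - 5))**2 = ((1 + 5 + 2*(-5)/(-9)) + sqrt(-2))**2 = ((1 + 5 + 2*(-5)*(-1/9)) + I*sqrt(2))**2 = ((1 + 5 + 10/9) + I*sqrt(2))**2 = (64/9 + I*sqrt(2))**2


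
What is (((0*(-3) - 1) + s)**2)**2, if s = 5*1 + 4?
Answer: 4096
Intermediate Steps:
s = 9 (s = 5 + 4 = 9)
(((0*(-3) - 1) + s)**2)**2 = (((0*(-3) - 1) + 9)**2)**2 = (((0 - 1) + 9)**2)**2 = ((-1 + 9)**2)**2 = (8**2)**2 = 64**2 = 4096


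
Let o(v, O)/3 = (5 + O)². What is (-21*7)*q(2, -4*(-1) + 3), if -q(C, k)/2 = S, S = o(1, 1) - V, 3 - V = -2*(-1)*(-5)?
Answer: 27930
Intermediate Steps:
o(v, O) = 3*(5 + O)²
V = 13 (V = 3 - (-2*(-1))*(-5) = 3 - 2*(-5) = 3 - 1*(-10) = 3 + 10 = 13)
S = 95 (S = 3*(5 + 1)² - 1*13 = 3*6² - 13 = 3*36 - 13 = 108 - 13 = 95)
q(C, k) = -190 (q(C, k) = -2*95 = -190)
(-21*7)*q(2, -4*(-1) + 3) = -21*7*(-190) = -147*(-190) = 27930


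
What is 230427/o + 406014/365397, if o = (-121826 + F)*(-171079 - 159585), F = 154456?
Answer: 1460210260837987/1314158388209680 ≈ 1.1111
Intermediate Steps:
o = -10789566320 (o = (-121826 + 154456)*(-171079 - 159585) = 32630*(-330664) = -10789566320)
230427/o + 406014/365397 = 230427/(-10789566320) + 406014/365397 = 230427*(-1/10789566320) + 406014*(1/365397) = -230427/10789566320 + 135338/121799 = 1460210260837987/1314158388209680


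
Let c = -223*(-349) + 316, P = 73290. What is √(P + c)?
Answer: √151433 ≈ 389.14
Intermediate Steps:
c = 78143 (c = 77827 + 316 = 78143)
√(P + c) = √(73290 + 78143) = √151433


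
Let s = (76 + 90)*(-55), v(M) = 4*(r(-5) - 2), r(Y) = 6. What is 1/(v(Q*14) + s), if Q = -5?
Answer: -1/9114 ≈ -0.00010972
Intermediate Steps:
v(M) = 16 (v(M) = 4*(6 - 2) = 4*4 = 16)
s = -9130 (s = 166*(-55) = -9130)
1/(v(Q*14) + s) = 1/(16 - 9130) = 1/(-9114) = -1/9114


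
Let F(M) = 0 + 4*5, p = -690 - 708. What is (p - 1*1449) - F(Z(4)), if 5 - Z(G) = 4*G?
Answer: -2867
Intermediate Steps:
p = -1398
Z(G) = 5 - 4*G
F(M) = 20 (F(M) = 0 + 20 = 20)
(p - 1*1449) - F(Z(4)) = (-1398 - 1*1449) - 1*20 = (-1398 - 1449) - 20 = -2847 - 20 = -2867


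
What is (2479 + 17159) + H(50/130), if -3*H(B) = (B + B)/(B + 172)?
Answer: 132026264/6723 ≈ 19638.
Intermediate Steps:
H(B) = -2*B/(3*(172 + B)) (H(B) = -(B + B)/(3*(B + 172)) = -2*B/(3*(172 + B)))
(2479 + 17159) + H(50/130) = (2479 + 17159) - 2*50/130/(516 + 3*(50/130)) = 19638 - 2*50*(1/130)/(516 + 3*(50*(1/130))) = 19638 - 2*5/13/(516 + 3*(5/13)) = 19638 - 2*5/13/(516 + 15/13) = 19638 - 2*5/13/6723/13 = 19638 - 2*5/13*13/6723 = 19638 - 10/6723 = 132026264/6723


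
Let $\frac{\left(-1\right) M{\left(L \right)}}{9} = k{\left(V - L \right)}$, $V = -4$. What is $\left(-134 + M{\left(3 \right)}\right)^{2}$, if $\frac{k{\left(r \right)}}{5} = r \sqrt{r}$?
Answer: $\left(134 - 315 i \sqrt{7}\right)^{2} \approx -6.7662 \cdot 10^{5} - 2.2335 \cdot 10^{5} i$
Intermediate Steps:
$k{\left(r \right)} = 5 r^{\frac{3}{2}}$ ($k{\left(r \right)} = 5 r \sqrt{r} = 5 r^{\frac{3}{2}}$)
$M{\left(L \right)} = - 45 \left(-4 - L\right)^{\frac{3}{2}}$ ($M{\left(L \right)} = - 9 \cdot 5 \left(-4 - L\right)^{\frac{3}{2}} = - 45 \left(-4 - L\right)^{\frac{3}{2}}$)
$\left(-134 + M{\left(3 \right)}\right)^{2} = \left(-134 - 45 \left(-4 - 3\right)^{\frac{3}{2}}\right)^{2} = \left(-134 - 45 \left(-7\right)^{\frac{3}{2}}\right)^{2} = \left(-134 - 45 \left(- 7 i \sqrt{7}\right)\right)^{2} = \left(-134 + 315 i \sqrt{7}\right)^{2}$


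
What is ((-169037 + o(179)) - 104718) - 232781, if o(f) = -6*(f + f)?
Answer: -508684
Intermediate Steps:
o(f) = -12*f
((-169037 + o(179)) - 104718) - 232781 = ((-169037 - 12*179) - 104718) - 232781 = ((-169037 - 2148) - 104718) - 232781 = (-171185 - 104718) - 232781 = -275903 - 232781 = -508684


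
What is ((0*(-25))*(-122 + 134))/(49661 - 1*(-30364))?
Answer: 0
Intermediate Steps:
((0*(-25))*(-122 + 134))/(49661 - 1*(-30364)) = (0*12)/(49661 + 30364) = 0/80025 = 0*(1/80025) = 0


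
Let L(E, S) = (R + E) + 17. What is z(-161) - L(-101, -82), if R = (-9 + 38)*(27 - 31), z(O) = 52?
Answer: 252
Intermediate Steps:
R = -116 (R = 29*(-4) = -116)
L(E, S) = -99 + E (L(E, S) = (-116 + E) + 17 = -99 + E)
z(-161) - L(-101, -82) = 52 - (-99 - 101) = 52 - 1*(-200) = 52 + 200 = 252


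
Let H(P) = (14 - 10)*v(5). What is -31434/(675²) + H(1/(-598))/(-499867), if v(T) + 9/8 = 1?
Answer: -10475060977/151834601250 ≈ -0.068990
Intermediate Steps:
v(T) = -⅛ (v(T) = -9/8 + 1 = -⅛)
H(P) = -½ (H(P) = (14 - 10)*(-⅛) = 4*(-⅛) = -½)
-31434/(675²) + H(1/(-598))/(-499867) = -31434/(675²) - ½/(-499867) = -31434/455625 - ½*(-1/499867) = -31434*1/455625 + 1/999734 = -10478/151875 + 1/999734 = -10475060977/151834601250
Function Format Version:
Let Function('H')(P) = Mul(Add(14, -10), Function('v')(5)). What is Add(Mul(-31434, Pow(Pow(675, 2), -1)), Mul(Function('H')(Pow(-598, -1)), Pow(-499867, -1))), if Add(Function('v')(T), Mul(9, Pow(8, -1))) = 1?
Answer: Rational(-10475060977, 151834601250) ≈ -0.068990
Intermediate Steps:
Function('v')(T) = Rational(-1, 8) (Function('v')(T) = Add(Rational(-9, 8), 1) = Rational(-1, 8))
Function('H')(P) = Rational(-1, 2) (Function('H')(P) = Mul(Add(14, -10), Rational(-1, 8)) = Mul(4, Rational(-1, 8)) = Rational(-1, 2))
Add(Mul(-31434, Pow(Pow(675, 2), -1)), Mul(Function('H')(Pow(-598, -1)), Pow(-499867, -1))) = Add(Mul(-31434, Pow(Pow(675, 2), -1)), Mul(Rational(-1, 2), Pow(-499867, -1))) = Add(Mul(-31434, Pow(455625, -1)), Mul(Rational(-1, 2), Rational(-1, 499867))) = Add(Mul(-31434, Rational(1, 455625)), Rational(1, 999734)) = Add(Rational(-10478, 151875), Rational(1, 999734)) = Rational(-10475060977, 151834601250)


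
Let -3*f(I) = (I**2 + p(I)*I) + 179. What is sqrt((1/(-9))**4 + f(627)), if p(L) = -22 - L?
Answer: sqrt(29776006)/81 ≈ 67.367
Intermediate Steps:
f(I) = -179/3 - I**2/3 - I*(-22 - I)/3 (f(I) = -((I**2 + (-22 - I)*I) + 179)/3 = -((I**2 + I*(-22 - I)) + 179)/3 = -(179 + I**2 + I*(-22 - I))/3 = -179/3 - I**2/3 - I*(-22 - I)/3)
sqrt((1/(-9))**4 + f(627)) = sqrt((1/(-9))**4 + (-179/3 + (22/3)*627)) = sqrt((-1/9)**4 + (-179/3 + 4598)) = sqrt(1/6561 + 13615/3) = sqrt(29776006/6561) = sqrt(29776006)/81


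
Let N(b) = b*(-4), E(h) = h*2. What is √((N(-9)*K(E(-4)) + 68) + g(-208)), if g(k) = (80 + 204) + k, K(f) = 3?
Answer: 6*√7 ≈ 15.875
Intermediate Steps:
E(h) = 2*h
N(b) = -4*b
g(k) = 284 + k
√((N(-9)*K(E(-4)) + 68) + g(-208)) = √((-4*(-9)*3 + 68) + (284 - 208)) = √((36*3 + 68) + 76) = √((108 + 68) + 76) = √(176 + 76) = √252 = 6*√7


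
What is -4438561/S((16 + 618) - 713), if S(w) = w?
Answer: 4438561/79 ≈ 56184.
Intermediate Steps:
-4438561/S((16 + 618) - 713) = -4438561/((16 + 618) - 713) = -4438561/(634 - 713) = -4438561/(-79) = -4438561*(-1/79) = 4438561/79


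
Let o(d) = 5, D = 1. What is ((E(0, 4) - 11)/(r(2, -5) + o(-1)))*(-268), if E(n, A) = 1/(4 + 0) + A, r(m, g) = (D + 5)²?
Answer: 1809/41 ≈ 44.122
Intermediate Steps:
r(m, g) = 36 (r(m, g) = (1 + 5)² = 6² = 36)
E(n, A) = ¼ + A (E(n, A) = 1/4 + A = ¼ + A)
((E(0, 4) - 11)/(r(2, -5) + o(-1)))*(-268) = (((¼ + 4) - 11)/(36 + 5))*(-268) = ((17/4 - 11)/41)*(-268) = -27/4*1/41*(-268) = -27/164*(-268) = 1809/41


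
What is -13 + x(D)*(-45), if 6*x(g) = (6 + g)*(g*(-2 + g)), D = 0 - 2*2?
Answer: -373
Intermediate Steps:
D = -4 (D = 0 - 4 = -4)
x(g) = g*(-2 + g)*(6 + g)/6 (x(g) = ((6 + g)*(g*(-2 + g)))/6 = (g*(-2 + g)*(6 + g))/6 = g*(-2 + g)*(6 + g)/6)
-13 + x(D)*(-45) = -13 + ((1/6)*(-4)*(-12 + (-4)**2 + 4*(-4)))*(-45) = -13 + ((1/6)*(-4)*(-12 + 16 - 16))*(-45) = -13 + ((1/6)*(-4)*(-12))*(-45) = -13 + 8*(-45) = -13 - 360 = -373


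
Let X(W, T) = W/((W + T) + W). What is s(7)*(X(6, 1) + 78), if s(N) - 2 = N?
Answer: 9180/13 ≈ 706.15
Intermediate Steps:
X(W, T) = W/(T + 2*W) (X(W, T) = W/((T + W) + W) = W/(T + 2*W))
s(N) = 2 + N
s(7)*(X(6, 1) + 78) = (2 + 7)*(6/(1 + 2*6) + 78) = 9*(6/(1 + 12) + 78) = 9*(6/13 + 78) = 9*(1020/13) = 9180/13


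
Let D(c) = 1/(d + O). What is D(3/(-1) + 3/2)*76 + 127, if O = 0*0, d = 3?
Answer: 457/3 ≈ 152.33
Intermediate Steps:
O = 0
D(c) = ⅓ (D(c) = 1/(3 + 0) = 1/3 = ⅓)
D(3/(-1) + 3/2)*76 + 127 = (⅓)*76 + 127 = 76/3 + 127 = 457/3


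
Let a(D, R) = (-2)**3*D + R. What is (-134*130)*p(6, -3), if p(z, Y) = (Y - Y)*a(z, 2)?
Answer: 0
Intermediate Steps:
a(D, R) = R - 8*D (a(D, R) = -8*D + R = R - 8*D)
p(z, Y) = 0 (p(z, Y) = (Y - Y)*(2 - 8*z) = 0*(2 - 8*z) = 0)
(-134*130)*p(6, -3) = -134*130*0 = -17420*0 = 0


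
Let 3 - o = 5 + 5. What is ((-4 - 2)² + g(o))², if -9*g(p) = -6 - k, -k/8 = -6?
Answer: 1764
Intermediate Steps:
k = 48 (k = -8*(-6) = 48)
o = -7 (o = 3 - (5 + 5) = 3 - 1*10 = 3 - 10 = -7)
g(p) = 6 (g(p) = -(-6 - 1*48)/9 = -(-6 - 48)/9 = -⅑*(-54) = 6)
((-4 - 2)² + g(o))² = ((-4 - 2)² + 6)² = ((-6)² + 6)² = (36 + 6)² = 42² = 1764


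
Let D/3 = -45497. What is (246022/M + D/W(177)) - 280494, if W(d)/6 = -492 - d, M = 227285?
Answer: -85289611457939/304107330 ≈ -2.8046e+5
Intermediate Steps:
W(d) = -2952 - 6*d (W(d) = 6*(-492 - d) = -2952 - 6*d)
D = -136491 (D = 3*(-45497) = -136491)
(246022/M + D/W(177)) - 280494 = (246022/227285 - 136491/(-2952 - 6*177)) - 280494 = (246022*(1/227285) - 136491/(-2952 - 1062)) - 280494 = (246022/227285 - 136491/(-4014)) - 280494 = (246022/227285 - 136491*(-1/4014)) - 280494 = (246022/227285 + 45497/1338) - 280494 = 10669963081/304107330 - 280494 = -85289611457939/304107330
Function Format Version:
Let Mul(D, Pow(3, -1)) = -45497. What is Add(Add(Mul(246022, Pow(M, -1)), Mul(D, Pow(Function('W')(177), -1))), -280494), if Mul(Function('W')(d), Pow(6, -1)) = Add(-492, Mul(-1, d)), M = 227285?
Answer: Rational(-85289611457939, 304107330) ≈ -2.8046e+5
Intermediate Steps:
Function('W')(d) = Add(-2952, Mul(-6, d)) (Function('W')(d) = Mul(6, Add(-492, Mul(-1, d))) = Add(-2952, Mul(-6, d)))
D = -136491 (D = Mul(3, -45497) = -136491)
Add(Add(Mul(246022, Pow(M, -1)), Mul(D, Pow(Function('W')(177), -1))), -280494) = Add(Add(Mul(246022, Pow(227285, -1)), Mul(-136491, Pow(Add(-2952, Mul(-6, 177)), -1))), -280494) = Add(Add(Mul(246022, Rational(1, 227285)), Mul(-136491, Pow(Add(-2952, -1062), -1))), -280494) = Add(Add(Rational(246022, 227285), Mul(-136491, Pow(-4014, -1))), -280494) = Add(Add(Rational(246022, 227285), Mul(-136491, Rational(-1, 4014))), -280494) = Add(Add(Rational(246022, 227285), Rational(45497, 1338)), -280494) = Add(Rational(10669963081, 304107330), -280494) = Rational(-85289611457939, 304107330)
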